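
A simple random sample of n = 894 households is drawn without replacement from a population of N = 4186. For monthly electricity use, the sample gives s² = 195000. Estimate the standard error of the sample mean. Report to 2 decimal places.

13.10

Under SRS without replacement, Var(ȳ) = (1 − f)·s²/n with f = n/N = 894/4186 = 0.21356904.
Var(ȳ) = (1 − 0.21356904)·195000/894 = 0.78643096·218.12081 = 171.53695.
SE(ȳ) = √(171.53695) = 13.10.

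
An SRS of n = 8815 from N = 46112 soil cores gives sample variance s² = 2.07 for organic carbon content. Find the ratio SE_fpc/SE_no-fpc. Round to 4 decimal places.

f = n/N = 8815/46112 = 0.19116499.
SE_no-fpc = √(s²/n) = 0.015324066; SE_fpc = √((1−f)s²/n) = 0.013781738.
Ratio = √(1−f) = 0.89935255.

0.8994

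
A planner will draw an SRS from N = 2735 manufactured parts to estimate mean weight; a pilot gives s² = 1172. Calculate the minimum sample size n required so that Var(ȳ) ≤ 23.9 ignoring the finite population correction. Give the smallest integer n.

50

Without fpc, n₀ = s²/D = 1172/23.9 = 49.0377.
Rounding up, n = 50.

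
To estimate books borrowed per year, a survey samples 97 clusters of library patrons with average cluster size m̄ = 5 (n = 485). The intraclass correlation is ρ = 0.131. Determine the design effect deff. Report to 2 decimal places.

1.52

deff = 1 + (5 − 1)·0.131 = 1 + 0.524 = 1.524.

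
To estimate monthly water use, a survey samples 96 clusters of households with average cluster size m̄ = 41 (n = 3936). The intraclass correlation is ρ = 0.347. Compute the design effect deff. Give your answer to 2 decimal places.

deff = 1 + (41 − 1)·0.347 = 1 + 13.88 = 14.88.

14.88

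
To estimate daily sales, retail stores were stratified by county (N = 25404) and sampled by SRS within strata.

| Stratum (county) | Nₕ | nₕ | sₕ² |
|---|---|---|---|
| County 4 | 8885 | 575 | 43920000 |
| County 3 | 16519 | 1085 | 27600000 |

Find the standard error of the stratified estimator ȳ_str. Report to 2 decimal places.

137.07

Var(ȳ_str) = Σₕ Wₕ²(1 − fₕ)sₕ²/nₕ with Wₕ = Nₕ/N, N = 25404.
County 4: Wₕ = 0.34974807; term = 0.34974807²·(1 − 0.06471581)·43920000/575 = 8738.7383.
County 3: Wₕ = 0.65025193; term = 0.65025193²·(1 − 0.06568194)·27600000/1085 = 10049.336.
Sum = 18788.074.
SE = √(18788.074) = 137.07.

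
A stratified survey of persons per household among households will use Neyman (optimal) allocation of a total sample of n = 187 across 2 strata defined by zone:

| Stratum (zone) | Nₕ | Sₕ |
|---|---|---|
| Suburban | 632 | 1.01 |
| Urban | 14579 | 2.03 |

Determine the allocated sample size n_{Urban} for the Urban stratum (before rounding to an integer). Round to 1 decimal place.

183.1

Neyman allocation: nₕ = n·NₕSₕ / Σⱼ NⱼSⱼ.
Σ NⱼSⱼ = 632·1.01 + 14579·2.03 = 30233.69.
n_{Urban} = 187·14579·2.03 / 30233.69 = 183.1.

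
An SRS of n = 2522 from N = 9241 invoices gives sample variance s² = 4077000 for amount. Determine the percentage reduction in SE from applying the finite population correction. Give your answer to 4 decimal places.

f = n/N = 2522/9241 = 0.27291419.
SE_no-fpc = √(s²/n) = 40.206643; SE_fpc = √((1−f)s²/n) = 34.283934.
Ratio = √(1−f) = 0.85269327. Reduction = 100·(1 − 0.85269327) = 14.7307%.

14.7307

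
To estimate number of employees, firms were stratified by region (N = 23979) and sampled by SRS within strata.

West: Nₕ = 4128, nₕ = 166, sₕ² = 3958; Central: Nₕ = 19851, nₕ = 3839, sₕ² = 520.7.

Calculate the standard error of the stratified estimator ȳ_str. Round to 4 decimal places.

0.8679

Var(ȳ_str) = Σₕ Wₕ²(1 − fₕ)sₕ²/nₕ with Wₕ = Nₕ/N, N = 23979.
West: Wₕ = 0.17215063; term = 0.17215063²·(1 − 0.04021318)·3958/166 = 0.67820303.
Central: Wₕ = 0.82784937; term = 0.82784937²·(1 − 0.19339076)·520.7/3839 = 0.07497825.
Sum = 0.75318128.
SE = √(0.75318128) = 0.8679.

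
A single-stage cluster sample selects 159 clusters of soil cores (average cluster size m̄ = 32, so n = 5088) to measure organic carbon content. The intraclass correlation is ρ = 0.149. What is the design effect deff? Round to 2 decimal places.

deff = 1 + (32 − 1)·0.149 = 1 + 4.619 = 5.619.

5.62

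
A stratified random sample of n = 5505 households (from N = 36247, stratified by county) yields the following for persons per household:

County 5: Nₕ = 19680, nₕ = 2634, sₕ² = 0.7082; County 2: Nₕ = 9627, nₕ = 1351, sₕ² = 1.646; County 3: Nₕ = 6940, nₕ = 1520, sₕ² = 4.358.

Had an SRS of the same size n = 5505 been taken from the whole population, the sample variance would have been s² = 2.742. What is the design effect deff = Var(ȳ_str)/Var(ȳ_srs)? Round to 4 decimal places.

0.5317

Var(ȳ_str) = Σ Wₕ²(1−fₕ)sₕ²/nₕ with Wₕ = Nₕ/36247:
  County 5: (19680/36247)²·(1−2634/19680)·0.7082/2634 = 6.8650483 × 10^-5
  County 2: (9627/36247)²·(1−1351/9627)·1.646/1351 = 7.3882537 × 10^-5
  County 3: (6940/36247)²·(1−1520/6940)·4.358/1520 = 8.2083952 × 10^-5
  → Var(ȳ_str) = 2.2461697 × 10^-4.
Var(ȳ_srs) = (1 − 5505/36247)·2.742/5505 = 4.22445 × 10^-4.
deff = (2.2461697 × 10^-4) / (4.22445 × 10^-4) = 0.5317.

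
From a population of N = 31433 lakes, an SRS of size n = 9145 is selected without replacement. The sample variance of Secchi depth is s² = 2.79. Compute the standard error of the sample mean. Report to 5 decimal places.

0.01471

Under SRS without replacement, Var(ȳ) = (1 − f)·s²/n with f = n/N = 9145/31433 = 0.29093628.
Var(ȳ) = (1 − 0.29093628)·2.79/9145 = 0.70906372·3.0508475 × 10^-4 = 2.1632453 × 10^-4.
SE(ȳ) = √(2.1632453 × 10^-4) = 0.01471.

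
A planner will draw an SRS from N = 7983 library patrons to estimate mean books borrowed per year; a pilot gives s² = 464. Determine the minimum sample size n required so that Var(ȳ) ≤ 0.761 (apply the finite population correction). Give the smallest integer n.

Without fpc, n₀ = s²/D = 464/0.761 = 609.7240.
With fpc, (1 − n/N)·s²/n ≤ D requires n ≥ n₀/(1 + n₀/N) = 609.7240/(1 + 609.7240/7983) = 566.4591.
Rounding up, n = 567.

567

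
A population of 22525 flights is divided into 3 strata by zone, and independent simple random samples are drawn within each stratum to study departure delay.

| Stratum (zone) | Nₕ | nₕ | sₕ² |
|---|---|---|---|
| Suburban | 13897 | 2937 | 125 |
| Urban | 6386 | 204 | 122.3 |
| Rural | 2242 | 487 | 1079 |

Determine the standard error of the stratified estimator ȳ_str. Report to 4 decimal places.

0.2768

Var(ȳ_str) = Σₕ Wₕ²(1 − fₕ)sₕ²/nₕ with Wₕ = Nₕ/N, N = 22525.
Suburban: Wₕ = 0.61695893; term = 0.61695893²·(1 − 0.21134058)·125/2937 = 0.012776388.
Urban: Wₕ = 0.28350721; term = 0.28350721²·(1 − 0.03194488)·122.3/204 = 0.046647095.
Rural: Wₕ = 0.09953385; term = 0.09953385²·(1 − 0.21721677)·1079/487 = 0.017182075.
Sum = 0.076605558.
SE = √(0.076605558) = 0.2768.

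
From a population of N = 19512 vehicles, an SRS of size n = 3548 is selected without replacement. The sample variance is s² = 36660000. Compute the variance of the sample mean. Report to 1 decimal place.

Under SRS without replacement, Var(ȳ) = (1 − f)·s²/n with f = n/N = 3548/19512 = 0.18183682.
Var(ȳ) = (1 − 0.18183682)·36660000/3548 = 0.81816318·10332.582 = 8453.7379.

8453.7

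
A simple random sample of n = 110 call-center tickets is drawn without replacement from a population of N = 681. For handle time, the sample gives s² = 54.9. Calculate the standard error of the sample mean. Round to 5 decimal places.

Under SRS without replacement, Var(ȳ) = (1 − f)·s²/n with f = n/N = 110/681 = 0.16152717.
Var(ȳ) = (1 − 0.16152717)·54.9/110 = 0.83847283·0.49909091 = 0.41847417.
SE(ȳ) = √(0.41847417) = 0.64690.

0.64690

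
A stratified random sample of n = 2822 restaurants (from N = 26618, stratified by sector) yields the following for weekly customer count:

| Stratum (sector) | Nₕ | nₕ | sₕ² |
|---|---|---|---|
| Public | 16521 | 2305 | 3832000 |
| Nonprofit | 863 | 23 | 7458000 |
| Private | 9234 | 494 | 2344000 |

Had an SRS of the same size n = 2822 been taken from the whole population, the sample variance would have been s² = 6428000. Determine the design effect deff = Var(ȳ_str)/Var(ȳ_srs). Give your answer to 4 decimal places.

Var(ȳ_str) = Σ Wₕ²(1−fₕ)sₕ²/nₕ with Wₕ = Nₕ/26618:
  Public: (16521/26618)²·(1−2305/16521)·3832000/2305 = 551.08359
  Nonprofit: (863/26618)²·(1−23/863)·7458000/23 = 331.76746
  Private: (9234/26618)²·(1−494/9234)·2344000/494 = 540.48186
  → Var(ȳ_str) = 1423.3329.
Var(ȳ_srs) = (1 − 2822/26618)·6428000/2822 = 2036.3264.
deff = 1423.3329 / 2036.3264 = 0.6990.

0.6990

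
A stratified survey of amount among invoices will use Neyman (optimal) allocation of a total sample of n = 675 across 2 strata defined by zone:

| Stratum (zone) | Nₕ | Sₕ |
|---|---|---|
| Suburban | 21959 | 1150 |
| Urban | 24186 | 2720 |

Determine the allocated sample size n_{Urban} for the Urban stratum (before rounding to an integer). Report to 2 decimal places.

487.76

Neyman allocation: nₕ = n·NₕSₕ / Σⱼ NⱼSⱼ.
Σ NⱼSⱼ = 21959·1150 + 24186·2720 = 9.103877 × 10^7.
n_{Urban} = 675·24186·2720 / (9.103877 × 10^7) = 487.76.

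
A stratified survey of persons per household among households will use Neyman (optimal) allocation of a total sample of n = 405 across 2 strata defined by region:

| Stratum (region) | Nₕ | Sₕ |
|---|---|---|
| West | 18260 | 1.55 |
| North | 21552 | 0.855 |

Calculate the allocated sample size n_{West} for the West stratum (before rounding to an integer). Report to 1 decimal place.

245.3

Neyman allocation: nₕ = n·NₕSₕ / Σⱼ NⱼSⱼ.
Σ NⱼSⱼ = 18260·1.55 + 21552·0.855 = 46729.96.
n_{West} = 405·18260·1.55 / 46729.96 = 245.3.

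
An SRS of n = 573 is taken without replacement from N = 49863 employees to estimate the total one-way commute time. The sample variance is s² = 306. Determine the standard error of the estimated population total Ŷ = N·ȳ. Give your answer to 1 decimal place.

36228.6

Var(Ŷ) = N²·Var(ȳ) = N²·(1 − n/N)·s²/n.
f = 573/49863 = 0.01149149; Var(ȳ) = 0.98850851·306/573 = 0.5278946.
Var(Ŷ) = 49863² · 0.5278946 = 1.3125143 × 10^9.
SE(Ŷ) = √(1.3125143 × 10^9) = 36228.6.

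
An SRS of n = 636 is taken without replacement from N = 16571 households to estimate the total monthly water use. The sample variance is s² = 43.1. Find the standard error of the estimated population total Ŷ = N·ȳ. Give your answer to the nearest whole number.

Var(Ŷ) = N²·Var(ȳ) = N²·(1 − n/N)·s²/n.
f = 636/16571 = 0.03838030; Var(ȳ) = 0.96161970·43.1/636 = 0.065166366.
Var(Ŷ) = 16571² · 0.065166366 = 1.7894556 × 10^7.
SE(Ŷ) = √(1.7894556 × 10^7) = 4230.

4230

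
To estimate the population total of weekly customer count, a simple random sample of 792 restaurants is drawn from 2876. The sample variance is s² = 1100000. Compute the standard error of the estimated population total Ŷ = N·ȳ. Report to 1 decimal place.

Var(Ŷ) = N²·Var(ȳ) = N²·(1 − n/N)·s²/n.
f = 792/2876 = 0.27538248; Var(ȳ) = 0.72461752·1100000/792 = 1006.4132.
Var(Ŷ) = 2876² · 1006.4132 = 8.324422 × 10^9.
SE(Ŷ) = √(8.324422 × 10^9) = 91238.3.

91238.3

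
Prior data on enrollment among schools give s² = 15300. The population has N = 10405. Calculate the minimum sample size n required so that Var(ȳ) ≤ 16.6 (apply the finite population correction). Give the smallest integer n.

847

Without fpc, n₀ = s²/D = 15300/16.6 = 921.6867.
With fpc, (1 − n/N)·s²/n ≤ D requires n ≥ n₀/(1 + n₀/N) = 921.6867/(1 + 921.6867/10405) = 846.6863.
Rounding up, n = 847.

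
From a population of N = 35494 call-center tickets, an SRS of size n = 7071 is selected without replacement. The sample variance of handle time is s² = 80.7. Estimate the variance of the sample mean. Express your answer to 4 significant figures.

0.009139

Under SRS without replacement, Var(ȳ) = (1 − f)·s²/n with f = n/N = 7071/35494 = 0.19921677.
Var(ȳ) = (1 − 0.19921677)·80.7/7071 = 0.80078323·0.011412813 = 0.0091391892.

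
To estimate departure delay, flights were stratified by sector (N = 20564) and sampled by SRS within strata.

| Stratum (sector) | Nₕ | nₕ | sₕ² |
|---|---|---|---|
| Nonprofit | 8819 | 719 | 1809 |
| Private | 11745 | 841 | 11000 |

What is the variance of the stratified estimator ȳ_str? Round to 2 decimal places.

Var(ȳ_str) = Σₕ Wₕ²(1 − fₕ)sₕ²/nₕ with Wₕ = Nₕ/N, N = 20564.
Nonprofit: Wₕ = 0.42885625; term = 0.42885625²·(1 − 0.08152852)·1809/719 = 0.42500971.
Private: Wₕ = 0.57114375; term = 0.57114375²·(1 − 0.07160494)·11000/841 = 3.9611416.
Sum = 4.3861513.

4.39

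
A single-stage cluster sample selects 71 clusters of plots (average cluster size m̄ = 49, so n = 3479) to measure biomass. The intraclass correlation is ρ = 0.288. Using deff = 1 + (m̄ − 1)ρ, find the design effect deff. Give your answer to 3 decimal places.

14.824

deff = 1 + (49 − 1)·0.288 = 1 + 13.824 = 14.824.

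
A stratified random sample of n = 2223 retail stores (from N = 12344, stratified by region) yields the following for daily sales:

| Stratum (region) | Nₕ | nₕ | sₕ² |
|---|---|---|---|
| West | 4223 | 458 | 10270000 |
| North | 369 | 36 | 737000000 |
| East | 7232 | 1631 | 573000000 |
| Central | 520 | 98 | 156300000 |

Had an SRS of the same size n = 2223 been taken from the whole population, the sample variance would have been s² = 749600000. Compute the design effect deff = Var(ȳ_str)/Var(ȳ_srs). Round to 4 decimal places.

Var(ȳ_str) = Σ Wₕ²(1−fₕ)sₕ²/nₕ with Wₕ = Nₕ/12344:
  West: (4223/12344)²·(1−458/4223)·10270000/458 = 2339.8025
  North: (369/12344)²·(1−36/369)·737000000/36 = 16509.114
  East: (7232/12344)²·(1−1631/7232)·573000000/1631 = 93392.677
  Central: (520/12344)²·(1−98/520)·156300000/98 = 2296.8724
  → Var(ȳ_str) = 114538.47.
Var(ȳ_srs) = (1 − 2223/12344)·749600000/2223 = 276476.12.
deff = 114538.47 / 276476.12 = 0.4143.

0.4143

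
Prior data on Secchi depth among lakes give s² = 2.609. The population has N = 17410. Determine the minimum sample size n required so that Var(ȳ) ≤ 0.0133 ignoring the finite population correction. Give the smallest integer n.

Without fpc, n₀ = s²/D = 2.609/0.0133 = 196.1654.
Rounding up, n = 197.

197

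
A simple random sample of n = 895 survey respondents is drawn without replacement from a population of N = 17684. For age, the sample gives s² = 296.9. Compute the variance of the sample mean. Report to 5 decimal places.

Under SRS without replacement, Var(ȳ) = (1 − f)·s²/n with f = n/N = 895/17684 = 0.05061072.
Var(ȳ) = (1 − 0.05061072)·296.9/895 = 0.94938928·0.33173184 = 0.31494266.

0.31494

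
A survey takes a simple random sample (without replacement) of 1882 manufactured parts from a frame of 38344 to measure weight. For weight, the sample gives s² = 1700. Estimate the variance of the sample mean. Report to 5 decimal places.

0.85896

Under SRS without replacement, Var(ȳ) = (1 − f)·s²/n with f = n/N = 1882/38344 = 0.04908199.
Var(ȳ) = (1 − 0.04908199)·1700/1882 = 0.95091801·0.90329437 = 0.85895888.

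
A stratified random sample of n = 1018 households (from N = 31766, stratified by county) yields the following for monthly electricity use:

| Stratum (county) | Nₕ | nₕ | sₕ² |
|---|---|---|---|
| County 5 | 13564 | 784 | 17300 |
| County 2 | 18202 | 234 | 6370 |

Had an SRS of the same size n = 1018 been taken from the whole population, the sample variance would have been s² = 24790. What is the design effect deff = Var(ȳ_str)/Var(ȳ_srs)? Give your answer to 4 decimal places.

0.5351

Var(ȳ_str) = Σ Wₕ²(1−fₕ)sₕ²/nₕ with Wₕ = Nₕ/31766:
  County 5: (13564/31766)²·(1−784/13564)·17300/784 = 3.7907366
  County 2: (18202/31766)²·(1−234/18202)·6370/234 = 8.823022
  → Var(ȳ_str) = 12.613759.
Var(ȳ_srs) = (1 − 1018/31766)·24790/1018 = 23.571276.
deff = 12.613759 / 23.571276 = 0.5351.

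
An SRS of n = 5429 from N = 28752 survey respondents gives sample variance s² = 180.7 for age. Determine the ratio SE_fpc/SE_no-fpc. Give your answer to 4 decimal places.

f = n/N = 5429/28752 = 0.18882165.
SE_no-fpc = √(s²/n) = 0.18243962; SE_fpc = √((1−f)s²/n) = 0.16431505.
Ratio = √(1−f) = 0.90065440.

0.9007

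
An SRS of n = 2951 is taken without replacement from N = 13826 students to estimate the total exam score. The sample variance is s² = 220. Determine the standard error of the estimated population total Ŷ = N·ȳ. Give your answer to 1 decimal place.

Var(Ŷ) = N²·Var(ȳ) = N²·(1 − n/N)·s²/n.
f = 2951/13826 = 0.21343845; Var(ȳ) = 0.78656155·220/2951 = 0.05863895.
Var(Ŷ) = 13826² · 0.05863895 = 1.1209321 × 10^7.
SE(Ŷ) = √(1.1209321 × 10^7) = 3348.0.

3348.0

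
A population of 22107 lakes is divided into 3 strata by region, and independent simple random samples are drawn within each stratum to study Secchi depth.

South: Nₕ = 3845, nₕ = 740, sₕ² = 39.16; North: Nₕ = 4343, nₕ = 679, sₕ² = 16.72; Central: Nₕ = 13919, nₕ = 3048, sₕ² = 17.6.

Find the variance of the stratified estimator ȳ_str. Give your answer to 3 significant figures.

0.00388

Var(ȳ_str) = Σₕ Wₕ²(1 − fₕ)sₕ²/nₕ with Wₕ = Nₕ/N, N = 22107.
South: Wₕ = 0.17392681; term = 0.17392681²·(1 − 0.19245774)·39.16/740 = 0.0012927344.
North: Wₕ = 0.19645361; term = 0.19645361²·(1 − 0.15634354)·16.72/679 = 8.0177437 × 10^-4.
Central: Wₕ = 0.62961958; term = 0.62961958²·(1 − 0.21898125)·17.6/3048 = 0.0017877863.
Sum = 0.0038822951.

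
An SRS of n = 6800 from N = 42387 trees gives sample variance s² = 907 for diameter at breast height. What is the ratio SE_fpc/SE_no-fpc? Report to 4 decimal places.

0.9163

f = n/N = 6800/42387 = 0.16042655.
SE_no-fpc = √(s²/n) = 0.36521549; SE_fpc = √((1−f)s²/n) = 0.33464053.
Ratio = √(1−f) = 0.91628241.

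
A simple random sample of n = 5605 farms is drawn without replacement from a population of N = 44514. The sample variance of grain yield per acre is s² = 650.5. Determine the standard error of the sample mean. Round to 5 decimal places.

0.31850

Under SRS without replacement, Var(ȳ) = (1 − f)·s²/n with f = n/N = 5605/44514 = 0.12591544.
Var(ȳ) = (1 − 0.12591544)·650.5/5605 = 0.87408456·0.11605709 = 0.10144371.
SE(ȳ) = √(0.10144371) = 0.31850.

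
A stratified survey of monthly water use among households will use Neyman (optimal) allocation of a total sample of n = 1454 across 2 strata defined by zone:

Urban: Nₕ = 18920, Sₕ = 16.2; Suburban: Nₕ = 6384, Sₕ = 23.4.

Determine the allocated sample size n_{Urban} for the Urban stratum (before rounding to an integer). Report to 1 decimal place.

977.6

Neyman allocation: nₕ = n·NₕSₕ / Σⱼ NⱼSⱼ.
Σ NⱼSⱼ = 18920·16.2 + 6384·23.4 = 455889.6.
n_{Urban} = 1454·18920·16.2 / 455889.6 = 977.6.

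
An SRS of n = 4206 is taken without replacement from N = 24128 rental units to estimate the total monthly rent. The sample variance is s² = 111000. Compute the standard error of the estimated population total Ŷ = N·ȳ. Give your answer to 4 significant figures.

Var(Ŷ) = N²·Var(ȳ) = N²·(1 − n/N)·s²/n.
f = 4206/24128 = 0.17432029; Var(ȳ) = 0.82567971·111000/4206 = 21.790406.
Var(Ŷ) = 24128² · 21.790406 = 1.2685511 × 10^10.
SE(Ŷ) = √(1.2685511 × 10^10) = 112600.

112600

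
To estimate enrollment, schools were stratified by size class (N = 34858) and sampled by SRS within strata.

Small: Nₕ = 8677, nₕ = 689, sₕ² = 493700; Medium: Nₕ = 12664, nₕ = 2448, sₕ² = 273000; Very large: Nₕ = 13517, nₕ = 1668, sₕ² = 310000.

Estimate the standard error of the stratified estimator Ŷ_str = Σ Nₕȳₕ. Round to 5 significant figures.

306370

Var(Ŷ_str) = Σₕ Nₕ²(1 − fₕ)sₕ²/nₕ.
Small: 8677²·(1 − 689/8677)·493700/689 = 4.9665128 × 10^10.
Medium: 12664²·(1 − 2448/12664)·273000/2448 = 1.4427897 × 10^10.
Very large: 13517²·(1 − 1668/13517)·310000/1668 = 2.9766492 × 10^10.
Sum = 9.3859517 × 10^10.
SE = √(9.3859517 × 10^10) = 306370.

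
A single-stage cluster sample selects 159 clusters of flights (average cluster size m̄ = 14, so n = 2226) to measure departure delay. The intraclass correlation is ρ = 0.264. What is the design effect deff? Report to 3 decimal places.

4.432

deff = 1 + (14 − 1)·0.264 = 1 + 3.432 = 4.432.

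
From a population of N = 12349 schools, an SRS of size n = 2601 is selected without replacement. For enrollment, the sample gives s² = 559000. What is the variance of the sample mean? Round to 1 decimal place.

169.7

Under SRS without replacement, Var(ȳ) = (1 − f)·s²/n with f = n/N = 2601/12349 = 0.21062434.
Var(ȳ) = (1 − 0.21062434)·559000/2601 = 0.78937566·214.91734 = 169.65052.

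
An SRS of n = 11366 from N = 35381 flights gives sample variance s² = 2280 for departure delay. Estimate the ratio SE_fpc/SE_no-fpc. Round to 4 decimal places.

f = n/N = 11366/35381 = 0.32124587.
SE_no-fpc = √(s²/n) = 0.44788199; SE_fpc = √((1−f)s²/n) = 0.36899446.
Ratio = √(1−f) = 0.82386536.

0.8239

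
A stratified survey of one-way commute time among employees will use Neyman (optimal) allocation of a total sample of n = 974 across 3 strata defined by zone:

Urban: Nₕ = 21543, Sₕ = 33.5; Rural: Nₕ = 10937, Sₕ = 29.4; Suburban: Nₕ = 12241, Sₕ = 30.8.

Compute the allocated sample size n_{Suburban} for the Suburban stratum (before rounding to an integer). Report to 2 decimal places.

Neyman allocation: nₕ = n·NₕSₕ / Σⱼ NⱼSⱼ.
Σ NⱼSⱼ = 21543·33.5 + 10937·29.4 + 12241·30.8 = 1.4202611 × 10^6.
n_{Suburban} = 974·12241·30.8 / (1.4202611 × 10^6) = 258.56.

258.56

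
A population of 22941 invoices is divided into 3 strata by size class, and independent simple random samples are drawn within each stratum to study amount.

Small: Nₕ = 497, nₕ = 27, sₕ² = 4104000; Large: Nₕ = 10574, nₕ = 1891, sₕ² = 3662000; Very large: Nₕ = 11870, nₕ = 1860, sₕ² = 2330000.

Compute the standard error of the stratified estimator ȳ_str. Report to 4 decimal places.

Var(ȳ_str) = Σₕ Wₕ²(1 − fₕ)sₕ²/nₕ with Wₕ = Nₕ/N, N = 22941.
Small: Wₕ = 0.02166427; term = 0.02166427²·(1 − 0.05432596)·4104000/27 = 67.464164.
Large: Wₕ = 0.46092149; term = 0.46092149²·(1 − 0.17883488)·3662000/1891 = 337.84012.
Very large: Wₕ = 0.51741424; term = 0.51741424²·(1 − 0.15669756)·2330000/1860 = 282.81542.
Sum = 688.1197.
SE = √(688.1197) = 26.2320.

26.2320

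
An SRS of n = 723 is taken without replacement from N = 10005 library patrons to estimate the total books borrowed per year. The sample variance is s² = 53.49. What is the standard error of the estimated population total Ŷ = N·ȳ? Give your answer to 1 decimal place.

2621.2

Var(Ŷ) = N²·Var(ȳ) = N²·(1 − n/N)·s²/n.
f = 723/10005 = 0.07226387; Var(ȳ) = 0.92773613·53.49/723 = 0.068637076.
Var(Ŷ) = 10005² · 0.068637076 = 6.870573 × 10^6.
SE(Ŷ) = √(6.870573 × 10^6) = 2621.2.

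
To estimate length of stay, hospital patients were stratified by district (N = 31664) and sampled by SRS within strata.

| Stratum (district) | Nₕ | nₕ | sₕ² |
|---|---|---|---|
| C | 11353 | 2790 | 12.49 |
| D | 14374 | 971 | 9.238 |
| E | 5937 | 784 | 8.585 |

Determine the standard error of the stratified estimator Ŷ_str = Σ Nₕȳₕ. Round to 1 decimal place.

Var(Ŷ_str) = Σₕ Nₕ²(1 − fₕ)sₕ²/nₕ.
C: 11353²·(1 − 2790/11353)·12.49/2790 = 435205.94.
D: 14374²·(1 − 971/14374)·9.238/971 = 1.8328984 × 10^6.
E: 5937²·(1 − 784/5937)·8.585/784 = 335005.11.
Sum = 2.6031095 × 10^6.
SE = √(2.6031095 × 10^6) = 1613.4.

1613.4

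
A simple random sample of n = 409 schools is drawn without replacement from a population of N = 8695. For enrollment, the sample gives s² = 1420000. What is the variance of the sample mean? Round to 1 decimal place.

Under SRS without replacement, Var(ȳ) = (1 − f)·s²/n with f = n/N = 409/8695 = 0.04703853.
Var(ȳ) = (1 − 0.04703853)·1420000/409 = 0.95296147·3471.8826 = 3308.5704.

3308.6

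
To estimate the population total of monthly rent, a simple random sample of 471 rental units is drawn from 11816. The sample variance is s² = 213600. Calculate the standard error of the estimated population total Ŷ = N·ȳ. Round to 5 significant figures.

246560

Var(Ŷ) = N²·Var(ȳ) = N²·(1 − n/N)·s²/n.
f = 471/11816 = 0.03986121; Var(ȳ) = 0.96013879·213600/471 = 435.426.
Var(Ŷ) = 11816² · 435.426 = 6.0793245 × 10^10.
SE(Ŷ) = √(6.0793245 × 10^10) = 246560.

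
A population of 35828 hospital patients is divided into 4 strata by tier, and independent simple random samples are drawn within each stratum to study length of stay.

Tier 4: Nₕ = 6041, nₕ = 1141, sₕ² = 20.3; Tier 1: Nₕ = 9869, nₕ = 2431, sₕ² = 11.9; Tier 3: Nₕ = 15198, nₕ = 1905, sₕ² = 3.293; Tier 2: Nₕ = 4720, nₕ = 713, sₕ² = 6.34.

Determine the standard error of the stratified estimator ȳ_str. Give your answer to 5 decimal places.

Var(ȳ_str) = Σₕ Wₕ²(1 − fₕ)sₕ²/nₕ with Wₕ = Nₕ/N, N = 35828.
Tier 4: Wₕ = 0.16861114; term = 0.16861114²·(1 − 0.18887601)·20.3/1141 = 4.1027039 × 10^-4.
Tier 1: Wₕ = 0.27545495; term = 0.27545495²·(1 − 0.24632688)·11.9/2431 = 2.7992791 × 10^-4.
Tier 3: Wₕ = 0.42419337; term = 0.42419337²·(1 − 0.12534544)·3.293/1905 = 2.7205773 × 10^-4.
Tier 2: Wₕ = 0.13174054; term = 0.13174054²·(1 − 0.15105932)·6.34/713 = 1.3101347 × 10^-4.
Sum = 0.0010932695.
SE = √(0.0010932695) = 0.03306.

0.03306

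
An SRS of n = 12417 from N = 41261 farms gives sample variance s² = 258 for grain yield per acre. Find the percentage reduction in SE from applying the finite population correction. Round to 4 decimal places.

16.3901

f = n/N = 12417/41261 = 0.30093793.
SE_no-fpc = √(s²/n) = 0.14414564; SE_fpc = √((1−f)s²/n) = 0.12052007.
Ratio = √(1−f) = 0.83609932. Reduction = 100·(1 − 0.83609932) = 16.3901%.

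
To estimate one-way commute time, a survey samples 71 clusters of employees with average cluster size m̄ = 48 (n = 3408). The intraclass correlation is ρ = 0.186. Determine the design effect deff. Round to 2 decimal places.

9.74

deff = 1 + (48 − 1)·0.186 = 1 + 8.742 = 9.742.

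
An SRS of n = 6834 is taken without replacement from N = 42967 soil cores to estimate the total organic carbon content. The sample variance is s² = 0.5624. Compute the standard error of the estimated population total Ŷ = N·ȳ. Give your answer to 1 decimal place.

Var(Ŷ) = N²·Var(ȳ) = N²·(1 − n/N)·s²/n.
f = 6834/42967 = 0.15905230; Var(ȳ) = 0.84094770·0.5624/6834 = 6.9205295 × 10^-5.
Var(Ŷ) = 42967² · (6.9205295 × 10^-5) = 127764.26.
SE(Ŷ) = √(127764.26) = 357.4.

357.4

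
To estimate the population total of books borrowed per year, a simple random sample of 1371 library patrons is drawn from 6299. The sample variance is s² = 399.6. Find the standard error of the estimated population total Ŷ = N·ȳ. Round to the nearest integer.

Var(Ŷ) = N²·Var(ȳ) = N²·(1 − n/N)·s²/n.
f = 1371/6299 = 0.21765360; Var(ȳ) = 0.78234640·399.6/1371 = 0.22802744.
Var(Ŷ) = 6299² · 0.22802744 = 9.0475362 × 10^6.
SE(Ŷ) = √(9.0475362 × 10^6) = 3008.

3008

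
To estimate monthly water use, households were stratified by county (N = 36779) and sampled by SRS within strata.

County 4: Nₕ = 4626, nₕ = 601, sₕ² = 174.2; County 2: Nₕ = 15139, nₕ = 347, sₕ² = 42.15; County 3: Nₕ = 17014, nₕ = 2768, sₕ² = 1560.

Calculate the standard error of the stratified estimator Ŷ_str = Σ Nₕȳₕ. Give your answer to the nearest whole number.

Var(Ŷ_str) = Σₕ Nₕ²(1 − fₕ)sₕ²/nₕ.
County 4: 4626²·(1 − 601/4626)·174.2/601 = 5.3969102 × 10^6.
County 2: 15139²·(1 − 347/15139)·42.15/347 = 2.7201459 × 10^7.
County 3: 17014²·(1 − 2768/17014)·1560/2768 = 1.3660226 × 10^8.
Sum = 1.6920063 × 10^8.
SE = √(1.6920063 × 10^8) = 13008.

13008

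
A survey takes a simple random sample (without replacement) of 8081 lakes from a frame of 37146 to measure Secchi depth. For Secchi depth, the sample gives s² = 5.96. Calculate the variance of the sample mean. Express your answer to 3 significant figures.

Under SRS without replacement, Var(ȳ) = (1 − f)·s²/n with f = n/N = 8081/37146 = 0.21754698.
Var(ȳ) = (1 − 0.21754698)·5.96/8081 = 0.78245302·7.3753248 × 10^-4 = 5.7708452 × 10^-4.

5.77 × 10^-4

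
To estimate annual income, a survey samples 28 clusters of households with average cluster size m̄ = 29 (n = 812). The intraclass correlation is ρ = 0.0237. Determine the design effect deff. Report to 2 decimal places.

1.66

deff = 1 + (29 − 1)·0.0237 = 1 + 0.6636 = 1.6636.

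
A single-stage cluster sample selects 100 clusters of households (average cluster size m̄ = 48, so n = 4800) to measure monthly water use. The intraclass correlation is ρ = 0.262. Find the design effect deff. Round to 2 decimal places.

deff = 1 + (48 − 1)·0.262 = 1 + 12.314 = 13.314.

13.31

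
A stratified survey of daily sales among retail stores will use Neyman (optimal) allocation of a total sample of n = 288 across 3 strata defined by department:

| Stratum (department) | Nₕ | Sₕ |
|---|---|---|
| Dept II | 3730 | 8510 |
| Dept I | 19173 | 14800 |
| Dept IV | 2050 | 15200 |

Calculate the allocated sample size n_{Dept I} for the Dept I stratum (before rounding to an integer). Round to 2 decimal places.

235.74

Neyman allocation: nₕ = n·NₕSₕ / Σⱼ NⱼSⱼ.
Σ NⱼSⱼ = 3730·8510 + 19173·14800 + 2050·15200 = 3.466627 × 10^8.
n_{Dept I} = 288·19173·14800 / (3.466627 × 10^8) = 235.74.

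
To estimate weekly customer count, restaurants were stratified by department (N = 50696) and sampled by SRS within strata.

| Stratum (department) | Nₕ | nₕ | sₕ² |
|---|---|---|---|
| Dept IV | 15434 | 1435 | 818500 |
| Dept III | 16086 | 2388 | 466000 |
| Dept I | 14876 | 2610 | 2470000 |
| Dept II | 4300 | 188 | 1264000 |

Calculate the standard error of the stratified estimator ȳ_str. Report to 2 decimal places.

13.35

Var(ȳ_str) = Σₕ Wₕ²(1 − fₕ)sₕ²/nₕ with Wₕ = Nₕ/N, N = 50696.
Dept IV: Wₕ = 0.30444217; term = 0.30444217²·(1 − 0.09297655)·818500/1435 = 47.950695.
Dept III: Wₕ = 0.31730314; term = 0.31730314²·(1 − 0.14845207)·466000/2388 = 16.73052.
Dept I: Wₕ = 0.29343538; term = 0.29343538²·(1 − 0.17545039)·2470000/2610 = 67.189002.
Dept II: Wₕ = 0.08481932; term = 0.08481932²·(1 − 0.04372093)·1264000/188 = 46.255502.
Sum = 178.12572.
SE = √(178.12572) = 13.35.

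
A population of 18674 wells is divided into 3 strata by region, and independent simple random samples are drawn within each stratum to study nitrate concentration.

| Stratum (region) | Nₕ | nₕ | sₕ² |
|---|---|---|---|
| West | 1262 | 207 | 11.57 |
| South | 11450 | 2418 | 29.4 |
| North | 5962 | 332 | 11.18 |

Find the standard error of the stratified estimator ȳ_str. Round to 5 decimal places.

Var(ȳ_str) = Σₕ Wₕ²(1 − fₕ)sₕ²/nₕ with Wₕ = Nₕ/N, N = 18674.
West: Wₕ = 0.06758059; term = 0.06758059²·(1 − 0.16402536)·11.57/207 = 2.134028 × 10^-4.
South: Wₕ = 0.61315198; term = 0.61315198²·(1 − 0.21117904)·29.4/2418 = 0.0036058341.
North: Wₕ = 0.31926743; term = 0.31926743²·(1 − 0.05568601)·11.18/332 = 0.0032413757.
Sum = 0.0070606126.
SE = √(0.0070606126) = 0.08403.

0.08403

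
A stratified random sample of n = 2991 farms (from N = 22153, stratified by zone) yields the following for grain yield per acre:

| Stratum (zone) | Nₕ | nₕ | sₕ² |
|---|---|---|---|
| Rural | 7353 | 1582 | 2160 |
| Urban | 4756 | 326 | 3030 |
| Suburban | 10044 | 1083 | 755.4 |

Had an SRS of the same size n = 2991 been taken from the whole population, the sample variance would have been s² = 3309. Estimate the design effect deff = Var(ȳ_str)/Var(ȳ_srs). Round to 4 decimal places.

Var(ȳ_str) = Σ Wₕ²(1−fₕ)sₕ²/nₕ with Wₕ = Nₕ/22153:
  Rural: (7353/22153)²·(1−1582/7353)·2160/1582 = 0.11805865
  Urban: (4756/22153)²·(1−326/4756)·3030/326 = 0.39902996
  Suburban: (10044/22153)²·(1−1083/10044)·755.4/1083 = 0.1279224
  → Var(ȳ_str) = 0.64501101.
Var(ȳ_srs) = (1 − 2991/22153)·3309/2991 = 0.95694867.
deff = 0.64501101 / 0.95694867 = 0.6740.

0.6740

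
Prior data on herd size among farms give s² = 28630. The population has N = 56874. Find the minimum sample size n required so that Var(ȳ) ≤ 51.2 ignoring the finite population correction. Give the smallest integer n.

560

Without fpc, n₀ = s²/D = 28630/51.2 = 559.1797.
Rounding up, n = 560.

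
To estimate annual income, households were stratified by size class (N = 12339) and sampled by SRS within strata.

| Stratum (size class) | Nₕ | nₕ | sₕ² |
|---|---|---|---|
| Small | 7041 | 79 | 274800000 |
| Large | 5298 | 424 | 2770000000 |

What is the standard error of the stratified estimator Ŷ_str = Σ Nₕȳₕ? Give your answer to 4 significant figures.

1.842 × 10^7

Var(Ŷ_str) = Σₕ Nₕ²(1 − fₕ)sₕ²/nₕ.
Small: 7041²·(1 − 79/7041)·274800000/79 = 1.705132 × 10^14.
Large: 5298²·(1 − 424/5298)·2770000000/424 = 1.6869857 × 10^14.
Sum = 3.3921177 × 10^14.
SE = √(3.3921177 × 10^14) = 1.842 × 10^7.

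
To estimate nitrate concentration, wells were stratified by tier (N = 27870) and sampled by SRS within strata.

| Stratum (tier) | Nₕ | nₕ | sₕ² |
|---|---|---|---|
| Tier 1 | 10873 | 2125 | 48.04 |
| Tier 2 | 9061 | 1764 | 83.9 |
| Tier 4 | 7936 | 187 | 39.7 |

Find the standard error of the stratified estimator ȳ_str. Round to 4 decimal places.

Var(ȳ_str) = Σₕ Wₕ²(1 − fₕ)sₕ²/nₕ with Wₕ = Nₕ/N, N = 27870.
Tier 1: Wₕ = 0.39013276; term = 0.39013276²·(1 − 0.19543824)·48.04/2125 = 0.0027683965.
Tier 2: Wₕ = 0.32511661; term = 0.32511661²·(1 − 0.19468050)·83.9/1764 = 0.0040486471.
Tier 4: Wₕ = 0.28475063; term = 0.28475063²·(1 − 0.02356351)·39.7/187 = 0.016808242.
Sum = 0.023625286.
SE = √(0.023625286) = 0.1537.

0.1537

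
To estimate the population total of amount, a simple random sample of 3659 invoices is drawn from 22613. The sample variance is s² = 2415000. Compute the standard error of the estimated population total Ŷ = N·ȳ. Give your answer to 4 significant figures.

Var(Ŷ) = N²·Var(ȳ) = N²·(1 − n/N)·s²/n.
f = 3659/22613 = 0.16180958; Var(ȳ) = 0.83819042·2415000/3659 = 553.21942.
Var(Ŷ) = 22613² · 553.21942 = 2.8288752 × 10^11.
SE(Ŷ) = √(2.8288752 × 10^11) = 531900.

531900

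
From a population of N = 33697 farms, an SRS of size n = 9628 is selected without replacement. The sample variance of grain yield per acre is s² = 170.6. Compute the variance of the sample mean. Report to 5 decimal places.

Under SRS without replacement, Var(ȳ) = (1 − f)·s²/n with f = n/N = 9628/33697 = 0.28572276.
Var(ȳ) = (1 − 0.28572276)·170.6/9628 = 0.71427724·0.017719152 = 0.012656387.

0.01266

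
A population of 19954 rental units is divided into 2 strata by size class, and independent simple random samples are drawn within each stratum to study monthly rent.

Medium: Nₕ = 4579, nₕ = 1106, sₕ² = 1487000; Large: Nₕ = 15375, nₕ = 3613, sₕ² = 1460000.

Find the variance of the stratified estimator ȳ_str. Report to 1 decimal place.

237.2

Var(ȳ_str) = Σₕ Wₕ²(1 − fₕ)sₕ²/nₕ with Wₕ = Nₕ/N, N = 19954.
Medium: Wₕ = 0.22947780; term = 0.22947780²·(1 − 0.24153745)·1487000/1106 = 53.699635.
Large: Wₕ = 0.77052220; term = 0.77052220²·(1 − 0.23499187)·1460000/3613 = 183.536.
Sum = 237.23564.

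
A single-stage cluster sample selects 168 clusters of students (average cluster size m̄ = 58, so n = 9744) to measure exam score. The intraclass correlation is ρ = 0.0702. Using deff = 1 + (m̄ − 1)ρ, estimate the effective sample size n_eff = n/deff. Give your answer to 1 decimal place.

deff = 1 + (58 − 1)·0.0702 = 1 + 4.0014 = 5.0014.
n_eff = 9744 / 5.0014 = 1948.3.

1948.3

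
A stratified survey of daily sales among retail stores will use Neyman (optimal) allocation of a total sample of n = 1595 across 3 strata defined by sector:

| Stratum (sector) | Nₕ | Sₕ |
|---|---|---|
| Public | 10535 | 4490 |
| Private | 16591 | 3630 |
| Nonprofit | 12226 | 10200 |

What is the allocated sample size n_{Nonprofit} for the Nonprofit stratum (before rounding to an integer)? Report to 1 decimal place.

856.5

Neyman allocation: nₕ = n·NₕSₕ / Σⱼ NⱼSⱼ.
Σ NⱼSⱼ = 10535·4490 + 16591·3630 + 12226·10200 = 2.3223268 × 10^8.
n_{Nonprofit} = 1595·12226·10200 / (2.3223268 × 10^8) = 856.5.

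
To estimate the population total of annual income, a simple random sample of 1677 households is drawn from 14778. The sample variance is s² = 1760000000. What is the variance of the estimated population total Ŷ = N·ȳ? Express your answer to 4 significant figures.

2.032 × 10^14

Var(Ŷ) = N²·Var(ȳ) = N²·(1 − n/N)·s²/n.
f = 1677/14778 = 0.11347950; Var(ȳ) = 0.88652050·1760000000/1677 = 930397.19.
Var(Ŷ) = 14778² · 930397.19 = 2.0318878 × 10^14.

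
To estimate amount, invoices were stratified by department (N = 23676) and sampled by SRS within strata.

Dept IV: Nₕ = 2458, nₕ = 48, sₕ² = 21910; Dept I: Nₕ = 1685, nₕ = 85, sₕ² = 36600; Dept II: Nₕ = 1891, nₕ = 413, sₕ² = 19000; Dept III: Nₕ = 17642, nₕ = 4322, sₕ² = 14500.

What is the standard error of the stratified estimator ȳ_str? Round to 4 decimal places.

2.9207

Var(ȳ_str) = Σₕ Wₕ²(1 − fₕ)sₕ²/nₕ with Wₕ = Nₕ/N, N = 23676.
Dept IV: Wₕ = 0.10381821; term = 0.10381821²·(1 − 0.01952807)·21910/48 = 4.8237345.
Dept I: Wₕ = 0.07116912; term = 0.07116912²·(1 − 0.05044510)·36600/85 = 2.0709298.
Dept II: Wₕ = 0.07986991; term = 0.07986991²·(1 − 0.21840296)·19000/413 = 0.22937857.
Dept III: Wₕ = 0.74514276; term = 0.74514276²·(1 − 0.24498356)·14500/4322 = 1.4064316.
Sum = 8.5304745.
SE = √(8.5304745) = 2.9207.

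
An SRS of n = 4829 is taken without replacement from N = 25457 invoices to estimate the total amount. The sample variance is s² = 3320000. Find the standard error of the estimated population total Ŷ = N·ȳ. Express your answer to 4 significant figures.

600900

Var(Ŷ) = N²·Var(ȳ) = N²·(1 − n/N)·s²/n.
f = 4829/25457 = 0.18969242; Var(ȳ) = 0.81030758·3320000/4829 = 557.09695.
Var(Ŷ) = 25457² · 557.09695 = 3.6103161 × 10^11.
SE(Ŷ) = √(3.6103161 × 10^11) = 600900.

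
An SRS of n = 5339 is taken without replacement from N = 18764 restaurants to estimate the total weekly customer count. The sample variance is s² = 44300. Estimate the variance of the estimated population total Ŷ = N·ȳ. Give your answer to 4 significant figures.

Var(Ŷ) = N²·Var(ȳ) = N²·(1 − n/N)·s²/n.
f = 5339/18764 = 0.28453421; Var(ȳ) = 0.71546579·44300/5339 = 5.9365301.
Var(Ŷ) = 18764² · 5.9365301 = 2.0901792 × 10^9.

2.090 × 10^9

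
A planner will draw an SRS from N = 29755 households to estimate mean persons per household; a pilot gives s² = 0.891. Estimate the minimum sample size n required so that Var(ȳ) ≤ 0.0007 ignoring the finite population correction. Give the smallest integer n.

Without fpc, n₀ = s²/D = 0.891/0.0007 = 1272.8571.
Rounding up, n = 1273.

1273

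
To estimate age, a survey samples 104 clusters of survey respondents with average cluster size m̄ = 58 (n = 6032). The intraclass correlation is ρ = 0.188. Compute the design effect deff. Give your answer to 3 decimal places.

deff = 1 + (58 − 1)·0.188 = 1 + 10.716 = 11.716.

11.716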